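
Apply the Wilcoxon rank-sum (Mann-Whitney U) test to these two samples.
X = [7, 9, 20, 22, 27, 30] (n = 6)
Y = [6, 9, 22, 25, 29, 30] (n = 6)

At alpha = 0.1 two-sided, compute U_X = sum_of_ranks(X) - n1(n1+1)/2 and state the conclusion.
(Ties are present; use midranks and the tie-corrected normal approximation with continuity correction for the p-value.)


Step 1: Combine and sort all 12 observations; assign midranks.
sorted (value, group): (6,Y), (7,X), (9,X), (9,Y), (20,X), (22,X), (22,Y), (25,Y), (27,X), (29,Y), (30,X), (30,Y)
ranks: 6->1, 7->2, 9->3.5, 9->3.5, 20->5, 22->6.5, 22->6.5, 25->8, 27->9, 29->10, 30->11.5, 30->11.5
Step 2: Rank sum for X: R1 = 2 + 3.5 + 5 + 6.5 + 9 + 11.5 = 37.5.
Step 3: U_X = R1 - n1(n1+1)/2 = 37.5 - 6*7/2 = 37.5 - 21 = 16.5.
       U_Y = n1*n2 - U_X = 36 - 16.5 = 19.5.
Step 4: Ties are present, so use the tie-corrected normal approximation (with continuity correction) for the p-value.
Step 5: p-value = 0.872113; compare to alpha = 0.1. fail to reject H0.

U_X = 16.5, p = 0.872113, fail to reject H0 at alpha = 0.1.


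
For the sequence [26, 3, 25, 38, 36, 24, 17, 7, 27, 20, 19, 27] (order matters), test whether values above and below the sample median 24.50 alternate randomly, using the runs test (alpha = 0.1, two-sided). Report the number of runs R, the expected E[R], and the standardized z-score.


Step 1: Compute median = 24.50; label A = above, B = below.
Labels in order: ABAAABBBABBA  (n_A = 6, n_B = 6)
Step 2: Count runs R = 7.
Step 3: Under H0 (random ordering), E[R] = 2*n_A*n_B/(n_A+n_B) + 1 = 2*6*6/12 + 1 = 7.0000.
        Var[R] = 2*n_A*n_B*(2*n_A*n_B - n_A - n_B) / ((n_A+n_B)^2 * (n_A+n_B-1)) = 4320/1584 = 2.7273.
        SD[R] = 1.6514.
Step 4: R = E[R], so z = 0 with no continuity correction.
Step 5: Two-sided p-value via normal approximation = 2*(1 - Phi(|z|)) = 1.000000.
Step 6: alpha = 0.1. fail to reject H0.

R = 7, z = 0.0000, p = 1.000000, fail to reject H0.


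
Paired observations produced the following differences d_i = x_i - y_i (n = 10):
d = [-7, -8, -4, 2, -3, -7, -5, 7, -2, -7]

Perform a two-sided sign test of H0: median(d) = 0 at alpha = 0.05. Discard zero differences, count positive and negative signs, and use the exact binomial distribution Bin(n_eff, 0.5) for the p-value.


Step 1: Discard zero differences. Original n = 10; n_eff = number of nonzero differences = 10.
Nonzero differences (with sign): -7, -8, -4, +2, -3, -7, -5, +7, -2, -7
Step 2: Count signs: positive = 2, negative = 8.
Step 3: Under H0: P(positive) = 0.5, so the number of positives S ~ Bin(10, 0.5).
Step 4: Two-sided exact p-value = sum of Bin(10,0.5) probabilities at or below the observed probability = 0.109375.
Step 5: alpha = 0.05. fail to reject H0.

n_eff = 10, pos = 2, neg = 8, p = 0.109375, fail to reject H0.


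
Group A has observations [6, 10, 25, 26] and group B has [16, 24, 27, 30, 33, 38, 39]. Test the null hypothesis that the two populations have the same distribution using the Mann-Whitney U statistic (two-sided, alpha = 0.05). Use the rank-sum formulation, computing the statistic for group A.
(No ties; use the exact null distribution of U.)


Step 1: Combine and sort all 11 observations; assign midranks.
sorted (value, group): (6,X), (10,X), (16,Y), (24,Y), (25,X), (26,X), (27,Y), (30,Y), (33,Y), (38,Y), (39,Y)
ranks: 6->1, 10->2, 16->3, 24->4, 25->5, 26->6, 27->7, 30->8, 33->9, 38->10, 39->11
Step 2: Rank sum for X: R1 = 1 + 2 + 5 + 6 = 14.
Step 3: U_X = R1 - n1(n1+1)/2 = 14 - 4*5/2 = 14 - 10 = 4.
       U_Y = n1*n2 - U_X = 28 - 4 = 24.
Step 4: No ties, so the exact null distribution of U (based on enumerating the C(11,4) = 330 equally likely rank assignments) gives the two-sided p-value.
Step 5: p-value = 0.072727; compare to alpha = 0.05. fail to reject H0.

U_X = 4, p = 0.072727, fail to reject H0 at alpha = 0.05.


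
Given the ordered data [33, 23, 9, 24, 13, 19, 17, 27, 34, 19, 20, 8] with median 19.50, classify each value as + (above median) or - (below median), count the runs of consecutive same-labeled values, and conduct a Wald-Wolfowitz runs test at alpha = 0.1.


Step 1: Compute median = 19.50; label A = above, B = below.
Labels in order: AABABBBAABAB  (n_A = 6, n_B = 6)
Step 2: Count runs R = 8.
Step 3: Under H0 (random ordering), E[R] = 2*n_A*n_B/(n_A+n_B) + 1 = 2*6*6/12 + 1 = 7.0000.
        Var[R] = 2*n_A*n_B*(2*n_A*n_B - n_A - n_B) / ((n_A+n_B)^2 * (n_A+n_B-1)) = 4320/1584 = 2.7273.
        SD[R] = 1.6514.
Step 4: Continuity-corrected z = (R - 0.5 - E[R]) / SD[R] = (8 - 0.5 - 7.0000) / 1.6514 = 0.3028.
Step 5: Two-sided p-value via normal approximation = 2*(1 - Phi(|z|)) = 0.762069.
Step 6: alpha = 0.1. fail to reject H0.

R = 8, z = 0.3028, p = 0.762069, fail to reject H0.


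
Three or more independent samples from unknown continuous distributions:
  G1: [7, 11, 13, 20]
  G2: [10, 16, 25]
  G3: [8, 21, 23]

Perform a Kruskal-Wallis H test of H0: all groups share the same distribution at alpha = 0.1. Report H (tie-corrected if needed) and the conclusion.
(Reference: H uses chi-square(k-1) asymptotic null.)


Step 1: Combine all N = 10 observations and assign midranks.
sorted (value, group, rank): (7,G1,1), (8,G3,2), (10,G2,3), (11,G1,4), (13,G1,5), (16,G2,6), (20,G1,7), (21,G3,8), (23,G3,9), (25,G2,10)
Step 2: Sum ranks within each group.
R_1 = 17 (n_1 = 4)
R_2 = 19 (n_2 = 3)
R_3 = 19 (n_3 = 3)
Step 3: H = 12/(N(N+1)) * sum(R_i^2/n_i) - 3(N+1)
     = 12/(10*11) * (17^2/4 + 19^2/3 + 19^2/3) - 3*11
     = 0.109091 * 312.917 - 33
     = 1.136364.
Step 4: No ties, so H is used without correction.
Step 5: Under H0, H ~ chi^2(2); p-value = 0.566555.
Step 6: alpha = 0.1. fail to reject H0.

H = 1.1364, df = 2, p = 0.566555, fail to reject H0.


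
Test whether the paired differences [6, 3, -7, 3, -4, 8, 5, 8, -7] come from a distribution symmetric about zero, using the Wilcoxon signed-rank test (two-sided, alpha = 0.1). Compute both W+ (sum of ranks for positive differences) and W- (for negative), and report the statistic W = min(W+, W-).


Step 1: Drop any zero differences (none here) and take |d_i|.
|d| = [6, 3, 7, 3, 4, 8, 5, 8, 7]
Step 2: Midrank |d_i| (ties get averaged ranks).
ranks: |6|->5, |3|->1.5, |7|->6.5, |3|->1.5, |4|->3, |8|->8.5, |5|->4, |8|->8.5, |7|->6.5
Step 3: Attach original signs; sum ranks with positive sign and with negative sign.
W+ = 5 + 1.5 + 1.5 + 8.5 + 4 + 8.5 = 29
W- = 6.5 + 3 + 6.5 = 16
(Check: W+ + W- = 45 should equal n(n+1)/2 = 45.)
Step 4: Test statistic W = min(W+, W-) = 16.
Step 5: Ties in |d|, so use the tie-corrected normal approximation.
        E[W] = n(n+1)/4 = 9*10/4 = 22.5.
        Tie groups: |d|=3 (t=2), |d|=7 (t=2), |d|=8 (t=2); sum(t^3 - t) = 18.
        Var[W] = n(n+1)(2n+1)/24 - sum(t^3-t)/48 = 1710/24 - 18/48 = 70.875.
        z = (W - E[W]) / sqrt(Var[W]) = (16 - 22.5) / 8.4187 = -0.7721.
        Two-sided p = 2*Phi(z) = 0.440062.
Step 6: alpha = 0.1. fail to reject H0.

W+ = 29, W- = 16, W = min = 16, p = 0.440062, fail to reject H0.


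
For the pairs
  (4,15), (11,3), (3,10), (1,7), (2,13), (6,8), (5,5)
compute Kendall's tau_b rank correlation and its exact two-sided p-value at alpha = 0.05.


Step 1: Enumerate the 21 unordered pairs (i,j) with i<j and classify each by sign(x_j-x_i) * sign(y_j-y_i).
  (1,2):dx=+7,dy=-12->D; (1,3):dx=-1,dy=-5->C; (1,4):dx=-3,dy=-8->C; (1,5):dx=-2,dy=-2->C
  (1,6):dx=+2,dy=-7->D; (1,7):dx=+1,dy=-10->D; (2,3):dx=-8,dy=+7->D; (2,4):dx=-10,dy=+4->D
  (2,5):dx=-9,dy=+10->D; (2,6):dx=-5,dy=+5->D; (2,7):dx=-6,dy=+2->D; (3,4):dx=-2,dy=-3->C
  (3,5):dx=-1,dy=+3->D; (3,6):dx=+3,dy=-2->D; (3,7):dx=+2,dy=-5->D; (4,5):dx=+1,dy=+6->C
  (4,6):dx=+5,dy=+1->C; (4,7):dx=+4,dy=-2->D; (5,6):dx=+4,dy=-5->D; (5,7):dx=+3,dy=-8->D
  (6,7):dx=-1,dy=-3->C
Step 2: C = 7, D = 14, total pairs = 21.
Step 3: tau = (C - D)/(n(n-1)/2) = (7 - 14)/21 = -0.333333.
Step 4: Exact two-sided p-value (enumerate n! = 5040 permutations of y under H0): p = 0.381349.
Step 5: alpha = 0.05. fail to reject H0.

tau_b = -0.3333 (C=7, D=14), p = 0.381349, fail to reject H0.


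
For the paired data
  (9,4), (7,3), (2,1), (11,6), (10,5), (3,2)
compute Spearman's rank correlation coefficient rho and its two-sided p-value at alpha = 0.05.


Step 1: Rank x and y separately (midranks; no ties here).
rank(x): 9->4, 7->3, 2->1, 11->6, 10->5, 3->2
rank(y): 4->4, 3->3, 1->1, 6->6, 5->5, 2->2
Step 2: d_i = R_x(i) - R_y(i); compute d_i^2.
  (4-4)^2=0, (3-3)^2=0, (1-1)^2=0, (6-6)^2=0, (5-5)^2=0, (2-2)^2=0
sum(d^2) = 0.
Step 3: rho = 1 - 6*0 / (6*(6^2 - 1)) = 1 - 0/210 = 1.000000.
Step 5: Two-sided p-value from the t-distribution with 4 df = 0.000000.
Step 6: alpha = 0.05. reject H0.

rho = 1.0000, p = 0.000000, reject H0 at alpha = 0.05.


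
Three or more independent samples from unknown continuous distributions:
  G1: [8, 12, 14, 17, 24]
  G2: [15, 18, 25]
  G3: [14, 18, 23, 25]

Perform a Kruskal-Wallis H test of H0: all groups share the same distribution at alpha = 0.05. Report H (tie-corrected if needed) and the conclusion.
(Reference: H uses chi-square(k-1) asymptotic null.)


Step 1: Combine all N = 12 observations and assign midranks.
sorted (value, group, rank): (8,G1,1), (12,G1,2), (14,G1,3.5), (14,G3,3.5), (15,G2,5), (17,G1,6), (18,G2,7.5), (18,G3,7.5), (23,G3,9), (24,G1,10), (25,G2,11.5), (25,G3,11.5)
Step 2: Sum ranks within each group.
R_1 = 22.5 (n_1 = 5)
R_2 = 24 (n_2 = 3)
R_3 = 31.5 (n_3 = 4)
Step 3: H = 12/(N(N+1)) * sum(R_i^2/n_i) - 3(N+1)
     = 12/(12*13) * (22.5^2/5 + 24^2/3 + 31.5^2/4) - 3*13
     = 0.076923 * 541.312 - 39
     = 2.639423.
Step 4: Ties present; correction factor C = 1 - 18/(12^3 - 12) = 0.989510. Corrected H = 2.639423 / 0.989510 = 2.667403.
Step 5: Under H0, H ~ chi^2(2); p-value = 0.263500.
Step 6: alpha = 0.05. fail to reject H0.

H = 2.6674, df = 2, p = 0.263500, fail to reject H0.


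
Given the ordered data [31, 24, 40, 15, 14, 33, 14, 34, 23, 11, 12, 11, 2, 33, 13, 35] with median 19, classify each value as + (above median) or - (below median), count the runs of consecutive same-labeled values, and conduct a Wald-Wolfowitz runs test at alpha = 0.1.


Step 1: Compute median = 19; label A = above, B = below.
Labels in order: AAABBABAABBBBABA  (n_A = 8, n_B = 8)
Step 2: Count runs R = 9.
Step 3: Under H0 (random ordering), E[R] = 2*n_A*n_B/(n_A+n_B) + 1 = 2*8*8/16 + 1 = 9.0000.
        Var[R] = 2*n_A*n_B*(2*n_A*n_B - n_A - n_B) / ((n_A+n_B)^2 * (n_A+n_B-1)) = 14336/3840 = 3.7333.
        SD[R] = 1.9322.
Step 4: R = E[R], so z = 0 with no continuity correction.
Step 5: Two-sided p-value via normal approximation = 2*(1 - Phi(|z|)) = 1.000000.
Step 6: alpha = 0.1. fail to reject H0.

R = 9, z = 0.0000, p = 1.000000, fail to reject H0.


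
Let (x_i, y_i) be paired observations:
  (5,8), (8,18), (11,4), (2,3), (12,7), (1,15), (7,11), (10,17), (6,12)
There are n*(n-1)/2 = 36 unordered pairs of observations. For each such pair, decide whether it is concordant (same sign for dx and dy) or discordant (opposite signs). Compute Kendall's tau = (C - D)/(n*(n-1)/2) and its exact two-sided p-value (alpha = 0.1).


Step 1: Enumerate the 36 unordered pairs (i,j) with i<j and classify each by sign(x_j-x_i) * sign(y_j-y_i).
  (1,2):dx=+3,dy=+10->C; (1,3):dx=+6,dy=-4->D; (1,4):dx=-3,dy=-5->C; (1,5):dx=+7,dy=-1->D
  (1,6):dx=-4,dy=+7->D; (1,7):dx=+2,dy=+3->C; (1,8):dx=+5,dy=+9->C; (1,9):dx=+1,dy=+4->C
  (2,3):dx=+3,dy=-14->D; (2,4):dx=-6,dy=-15->C; (2,5):dx=+4,dy=-11->D; (2,6):dx=-7,dy=-3->C
  (2,7):dx=-1,dy=-7->C; (2,8):dx=+2,dy=-1->D; (2,9):dx=-2,dy=-6->C; (3,4):dx=-9,dy=-1->C
  (3,5):dx=+1,dy=+3->C; (3,6):dx=-10,dy=+11->D; (3,7):dx=-4,dy=+7->D; (3,8):dx=-1,dy=+13->D
  (3,9):dx=-5,dy=+8->D; (4,5):dx=+10,dy=+4->C; (4,6):dx=-1,dy=+12->D; (4,7):dx=+5,dy=+8->C
  (4,8):dx=+8,dy=+14->C; (4,9):dx=+4,dy=+9->C; (5,6):dx=-11,dy=+8->D; (5,7):dx=-5,dy=+4->D
  (5,8):dx=-2,dy=+10->D; (5,9):dx=-6,dy=+5->D; (6,7):dx=+6,dy=-4->D; (6,8):dx=+9,dy=+2->C
  (6,9):dx=+5,dy=-3->D; (7,8):dx=+3,dy=+6->C; (7,9):dx=-1,dy=+1->D; (8,9):dx=-4,dy=-5->C
Step 2: C = 18, D = 18, total pairs = 36.
Step 3: tau = (C - D)/(n(n-1)/2) = (18 - 18)/36 = 0.000000.
Step 4: Exact two-sided p-value (enumerate n! = 362880 permutations of y under H0): p = 1.000000.
Step 5: alpha = 0.1. fail to reject H0.

tau_b = 0.0000 (C=18, D=18), p = 1.000000, fail to reject H0.


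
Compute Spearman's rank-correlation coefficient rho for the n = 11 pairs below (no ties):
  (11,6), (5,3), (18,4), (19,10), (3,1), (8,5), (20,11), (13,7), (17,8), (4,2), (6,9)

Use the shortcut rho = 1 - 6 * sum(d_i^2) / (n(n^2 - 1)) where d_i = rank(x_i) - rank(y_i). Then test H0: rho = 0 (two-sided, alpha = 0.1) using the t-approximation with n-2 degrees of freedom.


Step 1: Rank x and y separately (midranks; no ties here).
rank(x): 11->6, 5->3, 18->9, 19->10, 3->1, 8->5, 20->11, 13->7, 17->8, 4->2, 6->4
rank(y): 6->6, 3->3, 4->4, 10->10, 1->1, 5->5, 11->11, 7->7, 8->8, 2->2, 9->9
Step 2: d_i = R_x(i) - R_y(i); compute d_i^2.
  (6-6)^2=0, (3-3)^2=0, (9-4)^2=25, (10-10)^2=0, (1-1)^2=0, (5-5)^2=0, (11-11)^2=0, (7-7)^2=0, (8-8)^2=0, (2-2)^2=0, (4-9)^2=25
sum(d^2) = 50.
Step 3: rho = 1 - 6*50 / (11*(11^2 - 1)) = 1 - 300/1320 = 0.772727.
Step 4: Under H0, t = rho * sqrt((n-2)/(1-rho^2)) = 3.6522 ~ t(9).
Step 5: Two-sided p-value from the t-distribution with 9 df = 0.005299.
Step 6: alpha = 0.1. reject H0.

rho = 0.7727, p = 0.005299, reject H0 at alpha = 0.1.


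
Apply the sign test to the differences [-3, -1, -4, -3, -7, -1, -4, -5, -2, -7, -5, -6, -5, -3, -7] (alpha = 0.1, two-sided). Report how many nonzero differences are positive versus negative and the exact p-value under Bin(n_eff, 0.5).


Step 1: Discard zero differences. Original n = 15; n_eff = number of nonzero differences = 15.
Nonzero differences (with sign): -3, -1, -4, -3, -7, -1, -4, -5, -2, -7, -5, -6, -5, -3, -7
Step 2: Count signs: positive = 0, negative = 15.
Step 3: Under H0: P(positive) = 0.5, so the number of positives S ~ Bin(15, 0.5).
Step 4: Two-sided exact p-value = sum of Bin(15,0.5) probabilities at or below the observed probability = 0.000061.
Step 5: alpha = 0.1. reject H0.

n_eff = 15, pos = 0, neg = 15, p = 0.000061, reject H0.


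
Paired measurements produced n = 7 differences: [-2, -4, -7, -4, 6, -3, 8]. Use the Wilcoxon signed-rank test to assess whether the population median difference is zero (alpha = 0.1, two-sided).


Step 1: Drop any zero differences (none here) and take |d_i|.
|d| = [2, 4, 7, 4, 6, 3, 8]
Step 2: Midrank |d_i| (ties get averaged ranks).
ranks: |2|->1, |4|->3.5, |7|->6, |4|->3.5, |6|->5, |3|->2, |8|->7
Step 3: Attach original signs; sum ranks with positive sign and with negative sign.
W+ = 5 + 7 = 12
W- = 1 + 3.5 + 6 + 3.5 + 2 = 16
(Check: W+ + W- = 28 should equal n(n+1)/2 = 28.)
Step 4: Test statistic W = min(W+, W-) = 12.
Step 5: Ties in |d|, so use the tie-corrected normal approximation.
        E[W] = n(n+1)/4 = 7*8/4 = 14.
        Tie groups: |d|=4 (t=2); sum(t^3 - t) = 6.
        Var[W] = n(n+1)(2n+1)/24 - sum(t^3-t)/48 = 840/24 - 6/48 = 34.875.
        z = (W - E[W]) / sqrt(Var[W]) = (12 - 14) / 5.9055 = -0.3387.
        Two-sided p = 2*Phi(z) = 0.734861.
Step 6: alpha = 0.1. fail to reject H0.

W+ = 12, W- = 16, W = min = 12, p = 0.734861, fail to reject H0.


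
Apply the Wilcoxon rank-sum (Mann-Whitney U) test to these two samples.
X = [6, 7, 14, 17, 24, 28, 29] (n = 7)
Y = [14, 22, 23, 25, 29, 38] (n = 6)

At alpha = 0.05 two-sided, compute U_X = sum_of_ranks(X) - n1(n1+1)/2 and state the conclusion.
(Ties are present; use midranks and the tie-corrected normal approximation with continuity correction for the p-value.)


Step 1: Combine and sort all 13 observations; assign midranks.
sorted (value, group): (6,X), (7,X), (14,X), (14,Y), (17,X), (22,Y), (23,Y), (24,X), (25,Y), (28,X), (29,X), (29,Y), (38,Y)
ranks: 6->1, 7->2, 14->3.5, 14->3.5, 17->5, 22->6, 23->7, 24->8, 25->9, 28->10, 29->11.5, 29->11.5, 38->13
Step 2: Rank sum for X: R1 = 1 + 2 + 3.5 + 5 + 8 + 10 + 11.5 = 41.
Step 3: U_X = R1 - n1(n1+1)/2 = 41 - 7*8/2 = 41 - 28 = 13.
       U_Y = n1*n2 - U_X = 42 - 13 = 29.
Step 4: Ties are present, so use the tie-corrected normal approximation (with continuity correction) for the p-value.
Step 5: p-value = 0.282651; compare to alpha = 0.05. fail to reject H0.

U_X = 13, p = 0.282651, fail to reject H0 at alpha = 0.05.


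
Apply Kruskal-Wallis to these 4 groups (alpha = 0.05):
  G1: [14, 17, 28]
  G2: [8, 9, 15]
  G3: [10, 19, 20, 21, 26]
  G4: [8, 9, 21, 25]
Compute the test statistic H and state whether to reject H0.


Step 1: Combine all N = 15 observations and assign midranks.
sorted (value, group, rank): (8,G2,1.5), (8,G4,1.5), (9,G2,3.5), (9,G4,3.5), (10,G3,5), (14,G1,6), (15,G2,7), (17,G1,8), (19,G3,9), (20,G3,10), (21,G3,11.5), (21,G4,11.5), (25,G4,13), (26,G3,14), (28,G1,15)
Step 2: Sum ranks within each group.
R_1 = 29 (n_1 = 3)
R_2 = 12 (n_2 = 3)
R_3 = 49.5 (n_3 = 5)
R_4 = 29.5 (n_4 = 4)
Step 3: H = 12/(N(N+1)) * sum(R_i^2/n_i) - 3(N+1)
     = 12/(15*16) * (29^2/3 + 12^2/3 + 49.5^2/5 + 29.5^2/4) - 3*16
     = 0.050000 * 1035.95 - 48
     = 3.797292.
Step 4: Ties present; correction factor C = 1 - 18/(15^3 - 15) = 0.994643. Corrected H = 3.797292 / 0.994643 = 3.817744.
Step 5: Under H0, H ~ chi^2(3); p-value = 0.281829.
Step 6: alpha = 0.05. fail to reject H0.

H = 3.8177, df = 3, p = 0.281829, fail to reject H0.


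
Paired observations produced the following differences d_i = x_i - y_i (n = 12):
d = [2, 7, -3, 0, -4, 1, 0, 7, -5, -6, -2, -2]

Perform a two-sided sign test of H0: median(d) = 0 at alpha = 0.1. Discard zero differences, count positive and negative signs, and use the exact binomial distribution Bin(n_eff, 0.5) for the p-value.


Step 1: Discard zero differences. Original n = 12; n_eff = number of nonzero differences = 10.
Nonzero differences (with sign): +2, +7, -3, -4, +1, +7, -5, -6, -2, -2
Step 2: Count signs: positive = 4, negative = 6.
Step 3: Under H0: P(positive) = 0.5, so the number of positives S ~ Bin(10, 0.5).
Step 4: Two-sided exact p-value = sum of Bin(10,0.5) probabilities at or below the observed probability = 0.753906.
Step 5: alpha = 0.1. fail to reject H0.

n_eff = 10, pos = 4, neg = 6, p = 0.753906, fail to reject H0.


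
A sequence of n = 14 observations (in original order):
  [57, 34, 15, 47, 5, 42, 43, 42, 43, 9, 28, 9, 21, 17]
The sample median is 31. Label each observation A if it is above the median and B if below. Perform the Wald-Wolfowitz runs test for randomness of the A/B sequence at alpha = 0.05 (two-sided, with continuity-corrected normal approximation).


Step 1: Compute median = 31; label A = above, B = below.
Labels in order: AABABAAAABBBBB  (n_A = 7, n_B = 7)
Step 2: Count runs R = 6.
Step 3: Under H0 (random ordering), E[R] = 2*n_A*n_B/(n_A+n_B) + 1 = 2*7*7/14 + 1 = 8.0000.
        Var[R] = 2*n_A*n_B*(2*n_A*n_B - n_A - n_B) / ((n_A+n_B)^2 * (n_A+n_B-1)) = 8232/2548 = 3.2308.
        SD[R] = 1.7974.
Step 4: Continuity-corrected z = (R + 0.5 - E[R]) / SD[R] = (6 + 0.5 - 8.0000) / 1.7974 = -0.8345.
Step 5: Two-sided p-value via normal approximation = 2*(1 - Phi(|z|)) = 0.403986.
Step 6: alpha = 0.05. fail to reject H0.

R = 6, z = -0.8345, p = 0.403986, fail to reject H0.


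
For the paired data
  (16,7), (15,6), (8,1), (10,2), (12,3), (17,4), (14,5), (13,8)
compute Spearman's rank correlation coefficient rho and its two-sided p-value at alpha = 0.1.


Step 1: Rank x and y separately (midranks; no ties here).
rank(x): 16->7, 15->6, 8->1, 10->2, 12->3, 17->8, 14->5, 13->4
rank(y): 7->7, 6->6, 1->1, 2->2, 3->3, 4->4, 5->5, 8->8
Step 2: d_i = R_x(i) - R_y(i); compute d_i^2.
  (7-7)^2=0, (6-6)^2=0, (1-1)^2=0, (2-2)^2=0, (3-3)^2=0, (8-4)^2=16, (5-5)^2=0, (4-8)^2=16
sum(d^2) = 32.
Step 3: rho = 1 - 6*32 / (8*(8^2 - 1)) = 1 - 192/504 = 0.619048.
Step 4: Under H0, t = rho * sqrt((n-2)/(1-rho^2)) = 1.9308 ~ t(6).
Step 5: Two-sided p-value from the t-distribution with 6 df = 0.101733.
Step 6: alpha = 0.1. fail to reject H0.

rho = 0.6190, p = 0.101733, fail to reject H0 at alpha = 0.1.


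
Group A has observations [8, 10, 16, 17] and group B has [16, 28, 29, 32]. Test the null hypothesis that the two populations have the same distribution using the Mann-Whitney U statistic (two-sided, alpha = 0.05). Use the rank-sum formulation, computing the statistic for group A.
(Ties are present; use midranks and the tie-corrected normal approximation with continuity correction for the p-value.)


Step 1: Combine and sort all 8 observations; assign midranks.
sorted (value, group): (8,X), (10,X), (16,X), (16,Y), (17,X), (28,Y), (29,Y), (32,Y)
ranks: 8->1, 10->2, 16->3.5, 16->3.5, 17->5, 28->6, 29->7, 32->8
Step 2: Rank sum for X: R1 = 1 + 2 + 3.5 + 5 = 11.5.
Step 3: U_X = R1 - n1(n1+1)/2 = 11.5 - 4*5/2 = 11.5 - 10 = 1.5.
       U_Y = n1*n2 - U_X = 16 - 1.5 = 14.5.
Step 4: Ties are present, so use the tie-corrected normal approximation (with continuity correction) for the p-value.
Step 5: p-value = 0.081429; compare to alpha = 0.05. fail to reject H0.

U_X = 1.5, p = 0.081429, fail to reject H0 at alpha = 0.05.


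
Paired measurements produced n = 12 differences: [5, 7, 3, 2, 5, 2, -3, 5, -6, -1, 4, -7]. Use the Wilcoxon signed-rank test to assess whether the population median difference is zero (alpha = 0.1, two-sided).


Step 1: Drop any zero differences (none here) and take |d_i|.
|d| = [5, 7, 3, 2, 5, 2, 3, 5, 6, 1, 4, 7]
Step 2: Midrank |d_i| (ties get averaged ranks).
ranks: |5|->8, |7|->11.5, |3|->4.5, |2|->2.5, |5|->8, |2|->2.5, |3|->4.5, |5|->8, |6|->10, |1|->1, |4|->6, |7|->11.5
Step 3: Attach original signs; sum ranks with positive sign and with negative sign.
W+ = 8 + 11.5 + 4.5 + 2.5 + 8 + 2.5 + 8 + 6 = 51
W- = 4.5 + 10 + 1 + 11.5 = 27
(Check: W+ + W- = 78 should equal n(n+1)/2 = 78.)
Step 4: Test statistic W = min(W+, W-) = 27.
Step 5: Ties in |d|, so use the tie-corrected normal approximation.
        E[W] = n(n+1)/4 = 12*13/4 = 39.
        Tie groups: |d|=2 (t=2), |d|=3 (t=2), |d|=5 (t=3), |d|=7 (t=2); sum(t^3 - t) = 42.
        Var[W] = n(n+1)(2n+1)/24 - sum(t^3-t)/48 = 3900/24 - 42/48 = 161.625.
        z = (W - E[W]) / sqrt(Var[W]) = (27 - 39) / 12.7132 = -0.9439.
        Two-sided p = 2*Phi(z) = 0.345220.
Step 6: alpha = 0.1. fail to reject H0.

W+ = 51, W- = 27, W = min = 27, p = 0.345220, fail to reject H0.


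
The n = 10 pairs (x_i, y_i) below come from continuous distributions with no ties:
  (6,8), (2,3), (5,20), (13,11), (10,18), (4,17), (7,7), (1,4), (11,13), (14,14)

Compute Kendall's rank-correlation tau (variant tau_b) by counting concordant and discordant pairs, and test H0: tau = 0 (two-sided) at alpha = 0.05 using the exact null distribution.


Step 1: Enumerate the 45 unordered pairs (i,j) with i<j and classify each by sign(x_j-x_i) * sign(y_j-y_i).
  (1,2):dx=-4,dy=-5->C; (1,3):dx=-1,dy=+12->D; (1,4):dx=+7,dy=+3->C; (1,5):dx=+4,dy=+10->C
  (1,6):dx=-2,dy=+9->D; (1,7):dx=+1,dy=-1->D; (1,8):dx=-5,dy=-4->C; (1,9):dx=+5,dy=+5->C
  (1,10):dx=+8,dy=+6->C; (2,3):dx=+3,dy=+17->C; (2,4):dx=+11,dy=+8->C; (2,5):dx=+8,dy=+15->C
  (2,6):dx=+2,dy=+14->C; (2,7):dx=+5,dy=+4->C; (2,8):dx=-1,dy=+1->D; (2,9):dx=+9,dy=+10->C
  (2,10):dx=+12,dy=+11->C; (3,4):dx=+8,dy=-9->D; (3,5):dx=+5,dy=-2->D; (3,6):dx=-1,dy=-3->C
  (3,7):dx=+2,dy=-13->D; (3,8):dx=-4,dy=-16->C; (3,9):dx=+6,dy=-7->D; (3,10):dx=+9,dy=-6->D
  (4,5):dx=-3,dy=+7->D; (4,6):dx=-9,dy=+6->D; (4,7):dx=-6,dy=-4->C; (4,8):dx=-12,dy=-7->C
  (4,9):dx=-2,dy=+2->D; (4,10):dx=+1,dy=+3->C; (5,6):dx=-6,dy=-1->C; (5,7):dx=-3,dy=-11->C
  (5,8):dx=-9,dy=-14->C; (5,9):dx=+1,dy=-5->D; (5,10):dx=+4,dy=-4->D; (6,7):dx=+3,dy=-10->D
  (6,8):dx=-3,dy=-13->C; (6,9):dx=+7,dy=-4->D; (6,10):dx=+10,dy=-3->D; (7,8):dx=-6,dy=-3->C
  (7,9):dx=+4,dy=+6->C; (7,10):dx=+7,dy=+7->C; (8,9):dx=+10,dy=+9->C; (8,10):dx=+13,dy=+10->C
  (9,10):dx=+3,dy=+1->C
Step 2: C = 28, D = 17, total pairs = 45.
Step 3: tau = (C - D)/(n(n-1)/2) = (28 - 17)/45 = 0.244444.
Step 4: Exact two-sided p-value (enumerate n! = 3628800 permutations of y under H0): p = 0.380720.
Step 5: alpha = 0.05. fail to reject H0.

tau_b = 0.2444 (C=28, D=17), p = 0.380720, fail to reject H0.


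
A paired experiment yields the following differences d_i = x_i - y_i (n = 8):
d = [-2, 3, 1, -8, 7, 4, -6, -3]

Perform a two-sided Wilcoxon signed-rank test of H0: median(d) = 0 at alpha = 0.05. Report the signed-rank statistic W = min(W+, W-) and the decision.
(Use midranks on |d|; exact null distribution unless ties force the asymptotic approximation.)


Step 1: Drop any zero differences (none here) and take |d_i|.
|d| = [2, 3, 1, 8, 7, 4, 6, 3]
Step 2: Midrank |d_i| (ties get averaged ranks).
ranks: |2|->2, |3|->3.5, |1|->1, |8|->8, |7|->7, |4|->5, |6|->6, |3|->3.5
Step 3: Attach original signs; sum ranks with positive sign and with negative sign.
W+ = 3.5 + 1 + 7 + 5 = 16.5
W- = 2 + 8 + 6 + 3.5 = 19.5
(Check: W+ + W- = 36 should equal n(n+1)/2 = 36.)
Step 4: Test statistic W = min(W+, W-) = 16.5.
Step 5: Ties in |d|, so use the tie-corrected normal approximation.
        E[W] = n(n+1)/4 = 8*9/4 = 18.
        Tie groups: |d|=3 (t=2); sum(t^3 - t) = 6.
        Var[W] = n(n+1)(2n+1)/24 - sum(t^3-t)/48 = 1224/24 - 6/48 = 50.875.
        z = (W - E[W]) / sqrt(Var[W]) = (16.5 - 18) / 7.1327 = -0.2103.
        Two-sided p = 2*Phi(z) = 0.833434.
Step 6: alpha = 0.05. fail to reject H0.

W+ = 16.5, W- = 19.5, W = min = 16.5, p = 0.833434, fail to reject H0.


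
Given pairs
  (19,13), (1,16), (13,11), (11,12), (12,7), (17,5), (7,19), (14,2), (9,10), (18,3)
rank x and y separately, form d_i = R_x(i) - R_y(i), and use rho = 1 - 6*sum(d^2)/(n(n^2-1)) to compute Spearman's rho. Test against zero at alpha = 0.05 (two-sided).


Step 1: Rank x and y separately (midranks; no ties here).
rank(x): 19->10, 1->1, 13->6, 11->4, 12->5, 17->8, 7->2, 14->7, 9->3, 18->9
rank(y): 13->8, 16->9, 11->6, 12->7, 7->4, 5->3, 19->10, 2->1, 10->5, 3->2
Step 2: d_i = R_x(i) - R_y(i); compute d_i^2.
  (10-8)^2=4, (1-9)^2=64, (6-6)^2=0, (4-7)^2=9, (5-4)^2=1, (8-3)^2=25, (2-10)^2=64, (7-1)^2=36, (3-5)^2=4, (9-2)^2=49
sum(d^2) = 256.
Step 3: rho = 1 - 6*256 / (10*(10^2 - 1)) = 1 - 1536/990 = -0.551515.
Step 4: Under H0, t = rho * sqrt((n-2)/(1-rho^2)) = -1.8700 ~ t(8).
Step 5: Two-sided p-value from the t-distribution with 8 df = 0.098401.
Step 6: alpha = 0.05. fail to reject H0.

rho = -0.5515, p = 0.098401, fail to reject H0 at alpha = 0.05.


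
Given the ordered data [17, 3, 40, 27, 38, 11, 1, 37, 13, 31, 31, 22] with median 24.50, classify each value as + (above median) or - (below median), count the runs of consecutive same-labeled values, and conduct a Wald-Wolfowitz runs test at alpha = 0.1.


Step 1: Compute median = 24.50; label A = above, B = below.
Labels in order: BBAAABBABAAB  (n_A = 6, n_B = 6)
Step 2: Count runs R = 7.
Step 3: Under H0 (random ordering), E[R] = 2*n_A*n_B/(n_A+n_B) + 1 = 2*6*6/12 + 1 = 7.0000.
        Var[R] = 2*n_A*n_B*(2*n_A*n_B - n_A - n_B) / ((n_A+n_B)^2 * (n_A+n_B-1)) = 4320/1584 = 2.7273.
        SD[R] = 1.6514.
Step 4: R = E[R], so z = 0 with no continuity correction.
Step 5: Two-sided p-value via normal approximation = 2*(1 - Phi(|z|)) = 1.000000.
Step 6: alpha = 0.1. fail to reject H0.

R = 7, z = 0.0000, p = 1.000000, fail to reject H0.


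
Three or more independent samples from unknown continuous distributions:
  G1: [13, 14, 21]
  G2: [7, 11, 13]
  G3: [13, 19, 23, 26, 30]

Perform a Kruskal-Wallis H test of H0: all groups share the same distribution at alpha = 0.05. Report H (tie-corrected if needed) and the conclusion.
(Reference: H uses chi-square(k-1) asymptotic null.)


Step 1: Combine all N = 11 observations and assign midranks.
sorted (value, group, rank): (7,G2,1), (11,G2,2), (13,G1,4), (13,G2,4), (13,G3,4), (14,G1,6), (19,G3,7), (21,G1,8), (23,G3,9), (26,G3,10), (30,G3,11)
Step 2: Sum ranks within each group.
R_1 = 18 (n_1 = 3)
R_2 = 7 (n_2 = 3)
R_3 = 41 (n_3 = 5)
Step 3: H = 12/(N(N+1)) * sum(R_i^2/n_i) - 3(N+1)
     = 12/(11*12) * (18^2/3 + 7^2/3 + 41^2/5) - 3*12
     = 0.090909 * 460.533 - 36
     = 5.866667.
Step 4: Ties present; correction factor C = 1 - 24/(11^3 - 11) = 0.981818. Corrected H = 5.866667 / 0.981818 = 5.975309.
Step 5: Under H0, H ~ chi^2(2); p-value = 0.050406.
Step 6: alpha = 0.05. fail to reject H0.

H = 5.9753, df = 2, p = 0.050406, fail to reject H0.


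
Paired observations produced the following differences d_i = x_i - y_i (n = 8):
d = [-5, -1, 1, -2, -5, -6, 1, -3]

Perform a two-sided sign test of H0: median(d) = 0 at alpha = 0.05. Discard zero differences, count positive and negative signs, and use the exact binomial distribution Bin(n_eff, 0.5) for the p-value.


Step 1: Discard zero differences. Original n = 8; n_eff = number of nonzero differences = 8.
Nonzero differences (with sign): -5, -1, +1, -2, -5, -6, +1, -3
Step 2: Count signs: positive = 2, negative = 6.
Step 3: Under H0: P(positive) = 0.5, so the number of positives S ~ Bin(8, 0.5).
Step 4: Two-sided exact p-value = sum of Bin(8,0.5) probabilities at or below the observed probability = 0.289062.
Step 5: alpha = 0.05. fail to reject H0.

n_eff = 8, pos = 2, neg = 6, p = 0.289062, fail to reject H0.


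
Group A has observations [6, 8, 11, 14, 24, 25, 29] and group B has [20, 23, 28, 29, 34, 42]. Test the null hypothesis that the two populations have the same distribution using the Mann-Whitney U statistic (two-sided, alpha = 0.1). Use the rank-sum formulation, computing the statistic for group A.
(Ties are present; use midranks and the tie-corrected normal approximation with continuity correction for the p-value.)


Step 1: Combine and sort all 13 observations; assign midranks.
sorted (value, group): (6,X), (8,X), (11,X), (14,X), (20,Y), (23,Y), (24,X), (25,X), (28,Y), (29,X), (29,Y), (34,Y), (42,Y)
ranks: 6->1, 8->2, 11->3, 14->4, 20->5, 23->6, 24->7, 25->8, 28->9, 29->10.5, 29->10.5, 34->12, 42->13
Step 2: Rank sum for X: R1 = 1 + 2 + 3 + 4 + 7 + 8 + 10.5 = 35.5.
Step 3: U_X = R1 - n1(n1+1)/2 = 35.5 - 7*8/2 = 35.5 - 28 = 7.5.
       U_Y = n1*n2 - U_X = 42 - 7.5 = 34.5.
Step 4: Ties are present, so use the tie-corrected normal approximation (with continuity correction) for the p-value.
Step 5: p-value = 0.062928; compare to alpha = 0.1. reject H0.

U_X = 7.5, p = 0.062928, reject H0 at alpha = 0.1.


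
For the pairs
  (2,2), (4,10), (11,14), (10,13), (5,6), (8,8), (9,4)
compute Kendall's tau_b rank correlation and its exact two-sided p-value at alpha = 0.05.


Step 1: Enumerate the 21 unordered pairs (i,j) with i<j and classify each by sign(x_j-x_i) * sign(y_j-y_i).
  (1,2):dx=+2,dy=+8->C; (1,3):dx=+9,dy=+12->C; (1,4):dx=+8,dy=+11->C; (1,5):dx=+3,dy=+4->C
  (1,6):dx=+6,dy=+6->C; (1,7):dx=+7,dy=+2->C; (2,3):dx=+7,dy=+4->C; (2,4):dx=+6,dy=+3->C
  (2,5):dx=+1,dy=-4->D; (2,6):dx=+4,dy=-2->D; (2,7):dx=+5,dy=-6->D; (3,4):dx=-1,dy=-1->C
  (3,5):dx=-6,dy=-8->C; (3,6):dx=-3,dy=-6->C; (3,7):dx=-2,dy=-10->C; (4,5):dx=-5,dy=-7->C
  (4,6):dx=-2,dy=-5->C; (4,7):dx=-1,dy=-9->C; (5,6):dx=+3,dy=+2->C; (5,7):dx=+4,dy=-2->D
  (6,7):dx=+1,dy=-4->D
Step 2: C = 16, D = 5, total pairs = 21.
Step 3: tau = (C - D)/(n(n-1)/2) = (16 - 5)/21 = 0.523810.
Step 4: Exact two-sided p-value (enumerate n! = 5040 permutations of y under H0): p = 0.136111.
Step 5: alpha = 0.05. fail to reject H0.

tau_b = 0.5238 (C=16, D=5), p = 0.136111, fail to reject H0.


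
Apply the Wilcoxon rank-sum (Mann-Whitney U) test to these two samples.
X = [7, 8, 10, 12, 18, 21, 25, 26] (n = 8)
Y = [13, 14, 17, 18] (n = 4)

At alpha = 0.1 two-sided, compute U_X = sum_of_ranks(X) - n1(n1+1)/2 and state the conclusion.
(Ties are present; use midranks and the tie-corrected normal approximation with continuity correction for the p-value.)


Step 1: Combine and sort all 12 observations; assign midranks.
sorted (value, group): (7,X), (8,X), (10,X), (12,X), (13,Y), (14,Y), (17,Y), (18,X), (18,Y), (21,X), (25,X), (26,X)
ranks: 7->1, 8->2, 10->3, 12->4, 13->5, 14->6, 17->7, 18->8.5, 18->8.5, 21->10, 25->11, 26->12
Step 2: Rank sum for X: R1 = 1 + 2 + 3 + 4 + 8.5 + 10 + 11 + 12 = 51.5.
Step 3: U_X = R1 - n1(n1+1)/2 = 51.5 - 8*9/2 = 51.5 - 36 = 15.5.
       U_Y = n1*n2 - U_X = 32 - 15.5 = 16.5.
Step 4: Ties are present, so use the tie-corrected normal approximation (with continuity correction) for the p-value.
Step 5: p-value = 1.000000; compare to alpha = 0.1. fail to reject H0.

U_X = 15.5, p = 1.000000, fail to reject H0 at alpha = 0.1.


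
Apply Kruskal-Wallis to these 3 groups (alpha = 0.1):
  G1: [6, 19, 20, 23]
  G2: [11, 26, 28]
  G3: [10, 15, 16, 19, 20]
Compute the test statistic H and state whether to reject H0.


Step 1: Combine all N = 12 observations and assign midranks.
sorted (value, group, rank): (6,G1,1), (10,G3,2), (11,G2,3), (15,G3,4), (16,G3,5), (19,G1,6.5), (19,G3,6.5), (20,G1,8.5), (20,G3,8.5), (23,G1,10), (26,G2,11), (28,G2,12)
Step 2: Sum ranks within each group.
R_1 = 26 (n_1 = 4)
R_2 = 26 (n_2 = 3)
R_3 = 26 (n_3 = 5)
Step 3: H = 12/(N(N+1)) * sum(R_i^2/n_i) - 3(N+1)
     = 12/(12*13) * (26^2/4 + 26^2/3 + 26^2/5) - 3*13
     = 0.076923 * 529.533 - 39
     = 1.733333.
Step 4: Ties present; correction factor C = 1 - 12/(12^3 - 12) = 0.993007. Corrected H = 1.733333 / 0.993007 = 1.745540.
Step 5: Under H0, H ~ chi^2(2); p-value = 0.417793.
Step 6: alpha = 0.1. fail to reject H0.

H = 1.7455, df = 2, p = 0.417793, fail to reject H0.


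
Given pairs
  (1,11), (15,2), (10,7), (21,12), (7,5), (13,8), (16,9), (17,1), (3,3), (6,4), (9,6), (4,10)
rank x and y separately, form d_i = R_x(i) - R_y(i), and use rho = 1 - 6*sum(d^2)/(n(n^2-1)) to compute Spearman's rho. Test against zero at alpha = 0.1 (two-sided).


Step 1: Rank x and y separately (midranks; no ties here).
rank(x): 1->1, 15->9, 10->7, 21->12, 7->5, 13->8, 16->10, 17->11, 3->2, 6->4, 9->6, 4->3
rank(y): 11->11, 2->2, 7->7, 12->12, 5->5, 8->8, 9->9, 1->1, 3->3, 4->4, 6->6, 10->10
Step 2: d_i = R_x(i) - R_y(i); compute d_i^2.
  (1-11)^2=100, (9-2)^2=49, (7-7)^2=0, (12-12)^2=0, (5-5)^2=0, (8-8)^2=0, (10-9)^2=1, (11-1)^2=100, (2-3)^2=1, (4-4)^2=0, (6-6)^2=0, (3-10)^2=49
sum(d^2) = 300.
Step 3: rho = 1 - 6*300 / (12*(12^2 - 1)) = 1 - 1800/1716 = -0.048951.
Step 4: Under H0, t = rho * sqrt((n-2)/(1-rho^2)) = -0.1550 ~ t(10).
Step 5: Two-sided p-value from the t-distribution with 10 df = 0.879919.
Step 6: alpha = 0.1. fail to reject H0.

rho = -0.0490, p = 0.879919, fail to reject H0 at alpha = 0.1.


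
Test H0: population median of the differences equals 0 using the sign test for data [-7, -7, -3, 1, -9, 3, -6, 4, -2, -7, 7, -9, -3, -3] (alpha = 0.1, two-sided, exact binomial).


Step 1: Discard zero differences. Original n = 14; n_eff = number of nonzero differences = 14.
Nonzero differences (with sign): -7, -7, -3, +1, -9, +3, -6, +4, -2, -7, +7, -9, -3, -3
Step 2: Count signs: positive = 4, negative = 10.
Step 3: Under H0: P(positive) = 0.5, so the number of positives S ~ Bin(14, 0.5).
Step 4: Two-sided exact p-value = sum of Bin(14,0.5) probabilities at or below the observed probability = 0.179565.
Step 5: alpha = 0.1. fail to reject H0.

n_eff = 14, pos = 4, neg = 10, p = 0.179565, fail to reject H0.


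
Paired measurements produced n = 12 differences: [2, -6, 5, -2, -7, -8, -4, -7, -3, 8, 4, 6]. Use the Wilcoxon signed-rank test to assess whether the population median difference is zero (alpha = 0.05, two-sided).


Step 1: Drop any zero differences (none here) and take |d_i|.
|d| = [2, 6, 5, 2, 7, 8, 4, 7, 3, 8, 4, 6]
Step 2: Midrank |d_i| (ties get averaged ranks).
ranks: |2|->1.5, |6|->7.5, |5|->6, |2|->1.5, |7|->9.5, |8|->11.5, |4|->4.5, |7|->9.5, |3|->3, |8|->11.5, |4|->4.5, |6|->7.5
Step 3: Attach original signs; sum ranks with positive sign and with negative sign.
W+ = 1.5 + 6 + 11.5 + 4.5 + 7.5 = 31
W- = 7.5 + 1.5 + 9.5 + 11.5 + 4.5 + 9.5 + 3 = 47
(Check: W+ + W- = 78 should equal n(n+1)/2 = 78.)
Step 4: Test statistic W = min(W+, W-) = 31.
Step 5: Ties in |d|, so use the tie-corrected normal approximation.
        E[W] = n(n+1)/4 = 12*13/4 = 39.
        Tie groups: |d|=2 (t=2), |d|=4 (t=2), |d|=6 (t=2), |d|=7 (t=2), |d|=8 (t=2); sum(t^3 - t) = 30.
        Var[W] = n(n+1)(2n+1)/24 - sum(t^3-t)/48 = 3900/24 - 30/48 = 161.875.
        z = (W - E[W]) / sqrt(Var[W]) = (31 - 39) / 12.7230 = -0.6288.
        Two-sided p = 2*Phi(z) = 0.529492.
Step 6: alpha = 0.05. fail to reject H0.

W+ = 31, W- = 47, W = min = 31, p = 0.529492, fail to reject H0.


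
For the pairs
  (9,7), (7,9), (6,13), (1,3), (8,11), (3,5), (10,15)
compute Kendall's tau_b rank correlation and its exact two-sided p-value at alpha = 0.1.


Step 1: Enumerate the 21 unordered pairs (i,j) with i<j and classify each by sign(x_j-x_i) * sign(y_j-y_i).
  (1,2):dx=-2,dy=+2->D; (1,3):dx=-3,dy=+6->D; (1,4):dx=-8,dy=-4->C; (1,5):dx=-1,dy=+4->D
  (1,6):dx=-6,dy=-2->C; (1,7):dx=+1,dy=+8->C; (2,3):dx=-1,dy=+4->D; (2,4):dx=-6,dy=-6->C
  (2,5):dx=+1,dy=+2->C; (2,6):dx=-4,dy=-4->C; (2,7):dx=+3,dy=+6->C; (3,4):dx=-5,dy=-10->C
  (3,5):dx=+2,dy=-2->D; (3,6):dx=-3,dy=-8->C; (3,7):dx=+4,dy=+2->C; (4,5):dx=+7,dy=+8->C
  (4,6):dx=+2,dy=+2->C; (4,7):dx=+9,dy=+12->C; (5,6):dx=-5,dy=-6->C; (5,7):dx=+2,dy=+4->C
  (6,7):dx=+7,dy=+10->C
Step 2: C = 16, D = 5, total pairs = 21.
Step 3: tau = (C - D)/(n(n-1)/2) = (16 - 5)/21 = 0.523810.
Step 4: Exact two-sided p-value (enumerate n! = 5040 permutations of y under H0): p = 0.136111.
Step 5: alpha = 0.1. fail to reject H0.

tau_b = 0.5238 (C=16, D=5), p = 0.136111, fail to reject H0.


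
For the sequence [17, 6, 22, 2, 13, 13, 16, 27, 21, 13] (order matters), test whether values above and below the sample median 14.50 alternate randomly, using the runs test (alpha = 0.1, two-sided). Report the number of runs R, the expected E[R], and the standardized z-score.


Step 1: Compute median = 14.50; label A = above, B = below.
Labels in order: ABABBBAAAB  (n_A = 5, n_B = 5)
Step 2: Count runs R = 6.
Step 3: Under H0 (random ordering), E[R] = 2*n_A*n_B/(n_A+n_B) + 1 = 2*5*5/10 + 1 = 6.0000.
        Var[R] = 2*n_A*n_B*(2*n_A*n_B - n_A - n_B) / ((n_A+n_B)^2 * (n_A+n_B-1)) = 2000/900 = 2.2222.
        SD[R] = 1.4907.
Step 4: R = E[R], so z = 0 with no continuity correction.
Step 5: Two-sided p-value via normal approximation = 2*(1 - Phi(|z|)) = 1.000000.
Step 6: alpha = 0.1. fail to reject H0.

R = 6, z = 0.0000, p = 1.000000, fail to reject H0.


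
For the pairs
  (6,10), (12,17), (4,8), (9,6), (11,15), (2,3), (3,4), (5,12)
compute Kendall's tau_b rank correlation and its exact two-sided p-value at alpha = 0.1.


Step 1: Enumerate the 28 unordered pairs (i,j) with i<j and classify each by sign(x_j-x_i) * sign(y_j-y_i).
  (1,2):dx=+6,dy=+7->C; (1,3):dx=-2,dy=-2->C; (1,4):dx=+3,dy=-4->D; (1,5):dx=+5,dy=+5->C
  (1,6):dx=-4,dy=-7->C; (1,7):dx=-3,dy=-6->C; (1,8):dx=-1,dy=+2->D; (2,3):dx=-8,dy=-9->C
  (2,4):dx=-3,dy=-11->C; (2,5):dx=-1,dy=-2->C; (2,6):dx=-10,dy=-14->C; (2,7):dx=-9,dy=-13->C
  (2,8):dx=-7,dy=-5->C; (3,4):dx=+5,dy=-2->D; (3,5):dx=+7,dy=+7->C; (3,6):dx=-2,dy=-5->C
  (3,7):dx=-1,dy=-4->C; (3,8):dx=+1,dy=+4->C; (4,5):dx=+2,dy=+9->C; (4,6):dx=-7,dy=-3->C
  (4,7):dx=-6,dy=-2->C; (4,8):dx=-4,dy=+6->D; (5,6):dx=-9,dy=-12->C; (5,7):dx=-8,dy=-11->C
  (5,8):dx=-6,dy=-3->C; (6,7):dx=+1,dy=+1->C; (6,8):dx=+3,dy=+9->C; (7,8):dx=+2,dy=+8->C
Step 2: C = 24, D = 4, total pairs = 28.
Step 3: tau = (C - D)/(n(n-1)/2) = (24 - 4)/28 = 0.714286.
Step 4: Exact two-sided p-value (enumerate n! = 40320 permutations of y under H0): p = 0.014137.
Step 5: alpha = 0.1. reject H0.

tau_b = 0.7143 (C=24, D=4), p = 0.014137, reject H0.


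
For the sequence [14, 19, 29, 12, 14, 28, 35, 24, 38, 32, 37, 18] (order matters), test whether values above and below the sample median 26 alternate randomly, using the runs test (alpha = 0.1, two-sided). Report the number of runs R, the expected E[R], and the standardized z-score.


Step 1: Compute median = 26; label A = above, B = below.
Labels in order: BBABBAABAAAB  (n_A = 6, n_B = 6)
Step 2: Count runs R = 7.
Step 3: Under H0 (random ordering), E[R] = 2*n_A*n_B/(n_A+n_B) + 1 = 2*6*6/12 + 1 = 7.0000.
        Var[R] = 2*n_A*n_B*(2*n_A*n_B - n_A - n_B) / ((n_A+n_B)^2 * (n_A+n_B-1)) = 4320/1584 = 2.7273.
        SD[R] = 1.6514.
Step 4: R = E[R], so z = 0 with no continuity correction.
Step 5: Two-sided p-value via normal approximation = 2*(1 - Phi(|z|)) = 1.000000.
Step 6: alpha = 0.1. fail to reject H0.

R = 7, z = 0.0000, p = 1.000000, fail to reject H0.


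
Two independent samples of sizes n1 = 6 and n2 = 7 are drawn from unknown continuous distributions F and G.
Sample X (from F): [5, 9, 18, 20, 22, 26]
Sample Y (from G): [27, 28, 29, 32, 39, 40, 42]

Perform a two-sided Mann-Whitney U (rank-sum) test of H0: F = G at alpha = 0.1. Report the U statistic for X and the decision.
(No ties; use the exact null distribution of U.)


Step 1: Combine and sort all 13 observations; assign midranks.
sorted (value, group): (5,X), (9,X), (18,X), (20,X), (22,X), (26,X), (27,Y), (28,Y), (29,Y), (32,Y), (39,Y), (40,Y), (42,Y)
ranks: 5->1, 9->2, 18->3, 20->4, 22->5, 26->6, 27->7, 28->8, 29->9, 32->10, 39->11, 40->12, 42->13
Step 2: Rank sum for X: R1 = 1 + 2 + 3 + 4 + 5 + 6 = 21.
Step 3: U_X = R1 - n1(n1+1)/2 = 21 - 6*7/2 = 21 - 21 = 0.
       U_Y = n1*n2 - U_X = 42 - 0 = 42.
Step 4: No ties, so the exact null distribution of U (based on enumerating the C(13,6) = 1716 equally likely rank assignments) gives the two-sided p-value.
Step 5: p-value = 0.001166; compare to alpha = 0.1. reject H0.

U_X = 0, p = 0.001166, reject H0 at alpha = 0.1.
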